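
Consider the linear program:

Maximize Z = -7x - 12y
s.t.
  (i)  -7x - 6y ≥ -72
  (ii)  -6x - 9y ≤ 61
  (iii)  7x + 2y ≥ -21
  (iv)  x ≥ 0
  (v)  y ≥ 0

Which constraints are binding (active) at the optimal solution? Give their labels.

Extreme points and Z = -7x - 12y:
  (0, 12) → Z = -144
  (72/7, 0) → Z = -72
  (0, 0) → Z = 0

The maximum is at (0, 0). Substituting into each constraint, equality holds for (iv) and (v); the remaining constraints have slack.

(iv) and (v)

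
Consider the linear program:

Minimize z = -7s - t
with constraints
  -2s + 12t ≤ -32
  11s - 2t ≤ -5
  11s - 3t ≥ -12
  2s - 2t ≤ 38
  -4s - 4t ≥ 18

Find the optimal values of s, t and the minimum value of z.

s = -14/13, t = -89/26, minimum z = 285/26

Feasible corners and z = -7s - t:
  (-40/21, -188/63) → z = 1028/63
  (-11/7, -41/14) → z = 195/14
  (-43/9, -214/9) → z = 515/9
  (-14/13, -89/26) → z = 285/26
  (-69/8, -221/8) → z = 88

The optimum lies where 11s - 2t = -5 and -4s - 4t = 18.
Solving simultaneously gives s = -14/13, t = -89/26.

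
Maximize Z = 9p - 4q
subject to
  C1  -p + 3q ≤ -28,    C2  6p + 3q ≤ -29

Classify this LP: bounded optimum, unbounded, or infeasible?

From the feasible point (-1/7, -197/21), moving in the direction (3, -6) keeps every constraint satisfied while Z increases without bound.

unbounded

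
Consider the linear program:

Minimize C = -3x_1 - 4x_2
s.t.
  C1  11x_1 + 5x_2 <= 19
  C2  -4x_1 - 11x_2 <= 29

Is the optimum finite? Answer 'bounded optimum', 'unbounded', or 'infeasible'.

From the feasible point (354/101, -395/101), moving in the direction (-5, 11) keeps every constraint satisfied while C decreases without bound.

unbounded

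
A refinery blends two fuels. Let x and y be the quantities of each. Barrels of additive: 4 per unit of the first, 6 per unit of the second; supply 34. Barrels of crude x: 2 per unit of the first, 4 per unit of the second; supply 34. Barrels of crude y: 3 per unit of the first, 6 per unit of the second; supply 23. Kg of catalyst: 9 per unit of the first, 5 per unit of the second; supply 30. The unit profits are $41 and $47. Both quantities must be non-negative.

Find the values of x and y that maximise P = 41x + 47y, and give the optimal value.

x = 5/3, y = 3, maximum P = 628/3

Corner points and P = 41x + 47y:
  (0, 0) → P = 0
  (0, 23/6) → P = 1081/6
  (10/3, 0) → P = 410/3
  (5/3, 3) → P = 628/3

The binding constraints are 3x + 6y = 23 and 9x + 5y = 30.
Solving simultaneously gives x = 5/3, y = 3.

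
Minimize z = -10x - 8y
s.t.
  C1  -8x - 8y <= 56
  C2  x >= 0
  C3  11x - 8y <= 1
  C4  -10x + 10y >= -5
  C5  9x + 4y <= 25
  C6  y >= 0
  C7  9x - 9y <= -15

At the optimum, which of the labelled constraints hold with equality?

C2 and C5

Feasible corners and z = -10x - 8y:
  (0, 25/4) → z = -50
  (0, 5/3) → z = -40/3
  (55/39, 40/13) → z = -1510/39

The minimum is at (0, 25/4). Substituting into each constraint, equality holds for C2 and C5; the remaining constraints have slack.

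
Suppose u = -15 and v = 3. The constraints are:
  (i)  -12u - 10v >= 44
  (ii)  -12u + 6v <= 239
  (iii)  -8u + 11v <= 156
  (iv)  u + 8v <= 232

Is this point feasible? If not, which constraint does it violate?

feasible

(i): 150 ≥ 44 ✓
(ii): 198 ≤ 239 ✓
(iii): 153 ≤ 156 ✓
(iv): 9 ≤ 232 ✓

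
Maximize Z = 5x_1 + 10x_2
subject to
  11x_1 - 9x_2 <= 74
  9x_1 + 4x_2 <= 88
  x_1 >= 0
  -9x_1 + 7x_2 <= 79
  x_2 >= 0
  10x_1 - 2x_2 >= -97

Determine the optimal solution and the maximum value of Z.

x_1 = 100/33, x_2 = 167/11, maximum Z = 5510/33

Corner points and Z = 5x_1 + 10x_2:
  (1088/125, 302/125) → Z = 1692/25
  (74/11, 0) → Z = 370/11
  (100/33, 167/11) → Z = 5510/33
  (0, 79/7) → Z = 790/7
  (0, 0) → Z = 0

At the optimal vertex, 9x_1 + 4x_2 = 88 and -9x_1 + 7x_2 = 79.
Solving simultaneously gives x_1 = 100/33, x_2 = 167/11.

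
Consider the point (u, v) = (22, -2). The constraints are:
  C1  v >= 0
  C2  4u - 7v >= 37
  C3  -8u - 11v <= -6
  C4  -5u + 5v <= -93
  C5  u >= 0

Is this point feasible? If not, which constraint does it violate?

not feasible — violates C1

Constraint C1: v = -2, which is not ≥ 0. All other constraints are satisfied.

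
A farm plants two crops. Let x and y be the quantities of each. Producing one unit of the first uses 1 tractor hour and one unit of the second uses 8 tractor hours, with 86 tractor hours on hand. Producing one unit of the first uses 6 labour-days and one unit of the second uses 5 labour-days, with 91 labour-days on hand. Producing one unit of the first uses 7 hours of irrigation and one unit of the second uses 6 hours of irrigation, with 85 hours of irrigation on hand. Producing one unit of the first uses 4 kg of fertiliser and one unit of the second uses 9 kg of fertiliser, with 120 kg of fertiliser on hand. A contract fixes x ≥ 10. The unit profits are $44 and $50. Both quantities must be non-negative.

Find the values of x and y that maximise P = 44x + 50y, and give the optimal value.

x = 10, y = 5/2, maximum P = 565

Corner points and P = 44x + 50y:
  (85/7, 0) → P = 3740/7
  (10, 0) → P = 440
  (10, 5/2) → P = 565

The optimum lies where 7x + 6y = 85 and x = 10.
Solving simultaneously gives x = 10, y = 5/2.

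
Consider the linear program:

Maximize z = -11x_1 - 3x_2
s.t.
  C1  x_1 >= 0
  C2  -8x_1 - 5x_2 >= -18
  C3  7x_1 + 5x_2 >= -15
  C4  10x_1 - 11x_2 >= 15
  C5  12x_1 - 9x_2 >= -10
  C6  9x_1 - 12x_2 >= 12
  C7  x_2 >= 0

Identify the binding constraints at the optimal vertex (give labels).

C4 and C7

Vertices and z = -11x_1 - 3x_2:
  (91/46, 10/23) → z = -1061/46
  (9/4, 0) → z = -99/4
  (3/2, 0) → z = -33/2

The maximum is at (3/2, 0). Substituting into each constraint, equality holds for C4 and C7; the remaining constraints have slack.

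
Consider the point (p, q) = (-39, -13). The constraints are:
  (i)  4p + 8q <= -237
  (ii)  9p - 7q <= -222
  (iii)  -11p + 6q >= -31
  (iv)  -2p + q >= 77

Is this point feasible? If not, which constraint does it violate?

Constraint (iv): -2p + q = 65, which is not ≥ 77. All other constraints are satisfied.

not feasible — violates (iv)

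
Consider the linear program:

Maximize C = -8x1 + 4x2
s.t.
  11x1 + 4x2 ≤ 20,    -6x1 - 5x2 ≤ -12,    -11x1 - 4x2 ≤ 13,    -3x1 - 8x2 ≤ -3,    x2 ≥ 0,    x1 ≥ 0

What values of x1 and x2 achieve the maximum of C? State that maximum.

Extreme points and C = -8x1 + 4x2:
  (52/31, 12/31) → C = -368/31
  (0, 5) → C = 20
  (0, 12/5) → C = 48/5

At the optimal vertex, 11x1 + 4x2 = 20 and x1 = 0.
Solving simultaneously gives x1 = 0, x2 = 5.

x1 = 0, x2 = 5, maximum C = 20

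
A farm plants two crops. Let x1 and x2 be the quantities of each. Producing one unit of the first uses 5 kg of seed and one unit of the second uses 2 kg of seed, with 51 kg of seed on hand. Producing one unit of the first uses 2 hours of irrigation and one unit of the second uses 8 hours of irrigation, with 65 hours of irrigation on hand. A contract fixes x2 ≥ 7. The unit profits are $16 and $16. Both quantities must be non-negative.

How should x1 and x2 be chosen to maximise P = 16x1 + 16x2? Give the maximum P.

x1 = 9/2, x2 = 7, maximum P = 184

Extreme points and P = 16x1 + 16x2:
  (0, 65/8) → P = 130
  (0, 7) → P = 112
  (9/2, 7) → P = 184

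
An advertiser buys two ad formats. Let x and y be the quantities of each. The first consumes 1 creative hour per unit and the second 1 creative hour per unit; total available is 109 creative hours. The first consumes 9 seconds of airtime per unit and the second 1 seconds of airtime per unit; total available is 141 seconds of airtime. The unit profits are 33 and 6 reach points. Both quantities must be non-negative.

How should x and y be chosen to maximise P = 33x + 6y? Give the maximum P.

Feasible corners and P = 33x + 6y:
  (0, 0) → P = 0
  (0, 109) → P = 654
  (47/3, 0) → P = 517
  (4, 105) → P = 762

x = 4, y = 105, maximum P = 762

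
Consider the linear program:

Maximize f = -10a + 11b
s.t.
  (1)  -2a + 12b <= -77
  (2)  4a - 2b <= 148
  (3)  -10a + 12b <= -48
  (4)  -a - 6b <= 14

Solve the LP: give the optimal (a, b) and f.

a = 49/4, b = -35/8, maximum f = -1365/8

Feasible corners and f = -10a + 11b:
  (811/22, -3/11) → f = -4088/11
  (49/4, -35/8) → f = -1365/8
  (430/13, -102/13) → f = -5422/13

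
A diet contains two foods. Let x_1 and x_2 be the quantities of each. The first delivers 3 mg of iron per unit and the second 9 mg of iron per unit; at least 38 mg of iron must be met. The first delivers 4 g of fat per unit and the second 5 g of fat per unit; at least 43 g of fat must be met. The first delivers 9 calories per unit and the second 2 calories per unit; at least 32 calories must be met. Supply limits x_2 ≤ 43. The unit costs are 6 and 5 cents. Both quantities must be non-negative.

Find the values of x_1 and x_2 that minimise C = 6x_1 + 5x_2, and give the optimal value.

x_1 = 2, x_2 = 7, minimum C = 47

The feasible region is unbounded (it extends along (1, 0)), but C strictly increases along every unbounded feasible direction, so there is no improving ray and the minimum is attained at a vertex.

The optimum lies where 4x_1 + 5x_2 = 43 and 9x_1 + 2x_2 = 32.
Solving simultaneously gives x_1 = 2, x_2 = 7.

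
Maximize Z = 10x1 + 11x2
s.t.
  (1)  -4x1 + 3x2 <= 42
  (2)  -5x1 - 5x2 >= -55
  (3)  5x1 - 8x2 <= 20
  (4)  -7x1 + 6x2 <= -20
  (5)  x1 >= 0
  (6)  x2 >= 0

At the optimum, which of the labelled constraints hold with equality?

Corner points and Z = 10x1 + 11x2:
  (108/13, 35/13) → Z = 1465/13
  (86/13, 57/13) → Z = 1487/13
  (4, 0) → Z = 40
  (20/7, 0) → Z = 200/7

The maximum is at (86/13, 57/13). Substituting into each constraint, equality holds for (2) and (4); the remaining constraints have slack.

(2) and (4)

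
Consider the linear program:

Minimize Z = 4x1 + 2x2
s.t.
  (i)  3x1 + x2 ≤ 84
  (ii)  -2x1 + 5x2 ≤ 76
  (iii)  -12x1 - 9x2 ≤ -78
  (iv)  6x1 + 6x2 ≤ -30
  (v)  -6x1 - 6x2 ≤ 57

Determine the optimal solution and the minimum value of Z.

At the optimal vertex, -12x1 - 9x2 = -78 and 6x1 + 6x2 = -30.
Solving simultaneously gives x1 = 41, x2 = -46.

x1 = 41, x2 = -46, minimum Z = 72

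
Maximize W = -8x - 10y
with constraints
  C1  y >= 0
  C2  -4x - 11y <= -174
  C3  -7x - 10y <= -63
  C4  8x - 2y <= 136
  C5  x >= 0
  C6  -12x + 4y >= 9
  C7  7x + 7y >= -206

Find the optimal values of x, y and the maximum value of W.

x = 0, y = 174/11, maximum W = -1740/11

Corner points and W = -8x - 10y:
  (0, 174/11) → W = -1740/11
  (597/148, 531/37) → W = -6504/37
  (281/4, 213) → W = -2692
The feasible region is unbounded (it extends along (0, 1), (1, 4)), but W strictly decreases along every unbounded feasible direction, so there is no improving ray and the maximum is attained at a vertex.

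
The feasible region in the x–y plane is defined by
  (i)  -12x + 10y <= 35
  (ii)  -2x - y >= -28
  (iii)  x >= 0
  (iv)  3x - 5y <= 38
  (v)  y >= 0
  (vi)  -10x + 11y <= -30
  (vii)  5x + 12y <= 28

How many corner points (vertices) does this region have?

3

Pairwise boundary intersections that survive every other constraint:
  (3, 0)
  (28/5, 0)
  (668/175, 26/35)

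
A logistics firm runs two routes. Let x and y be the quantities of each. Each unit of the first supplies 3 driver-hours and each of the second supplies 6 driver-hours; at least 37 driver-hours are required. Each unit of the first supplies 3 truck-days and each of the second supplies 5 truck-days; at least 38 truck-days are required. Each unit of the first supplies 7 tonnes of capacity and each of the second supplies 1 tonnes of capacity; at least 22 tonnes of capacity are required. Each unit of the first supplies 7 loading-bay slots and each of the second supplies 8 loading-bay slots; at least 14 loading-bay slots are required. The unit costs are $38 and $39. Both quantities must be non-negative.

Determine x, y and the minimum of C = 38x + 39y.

x = 9/4, y = 25/4, minimum C = 1317/4

Extreme points and C = 38x + 39y:
  (0, 22) → C = 858
  (38/3, 0) → C = 1444/3
  (9/4, 25/4) → C = 1317/4
The feasible region is unbounded (it extends along (0, 1), (1, 0)), but C strictly increases along every unbounded feasible direction, so there is no improving ray and the minimum is attained at a vertex.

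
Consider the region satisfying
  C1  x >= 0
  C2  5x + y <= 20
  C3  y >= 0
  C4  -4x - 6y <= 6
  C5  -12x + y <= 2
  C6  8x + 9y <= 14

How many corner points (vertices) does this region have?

Pairwise boundary intersections that survive every other constraint:
  (0, 0)
  (0, 14/9)
  (7/4, 0)

3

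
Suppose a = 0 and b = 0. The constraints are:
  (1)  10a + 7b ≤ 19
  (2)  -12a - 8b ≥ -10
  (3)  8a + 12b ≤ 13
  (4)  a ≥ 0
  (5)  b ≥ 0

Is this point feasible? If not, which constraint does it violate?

feasible

(1): 0 ≤ 19 ✓
(2): 0 ≥ -10 ✓
(3): 0 ≤ 13 ✓
(4): 0 ≥ 0 ✓
(5): 0 ≥ 0 ✓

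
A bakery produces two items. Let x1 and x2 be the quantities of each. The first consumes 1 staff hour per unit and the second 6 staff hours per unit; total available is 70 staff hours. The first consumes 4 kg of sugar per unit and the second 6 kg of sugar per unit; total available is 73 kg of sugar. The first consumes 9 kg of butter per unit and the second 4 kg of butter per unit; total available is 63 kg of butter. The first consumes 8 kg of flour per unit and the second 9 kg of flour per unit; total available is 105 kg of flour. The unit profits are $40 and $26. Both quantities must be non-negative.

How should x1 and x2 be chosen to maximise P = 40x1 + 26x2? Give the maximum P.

Vertices and P = 40x1 + 26x2:
  (0, 0) → P = 0
  (0, 35/3) → P = 910/3
  (7, 0) → P = 280
  (3, 9) → P = 354

The optimum lies where 9x1 + 4x2 = 63 and 8x1 + 9x2 = 105.
Solving simultaneously gives x1 = 3, x2 = 9.

x1 = 3, x2 = 9, maximum P = 354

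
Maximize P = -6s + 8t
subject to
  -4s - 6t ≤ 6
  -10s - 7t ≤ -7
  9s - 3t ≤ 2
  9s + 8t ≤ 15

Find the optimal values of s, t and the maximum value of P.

s = -49/17, t = 87/17, maximum P = 990/17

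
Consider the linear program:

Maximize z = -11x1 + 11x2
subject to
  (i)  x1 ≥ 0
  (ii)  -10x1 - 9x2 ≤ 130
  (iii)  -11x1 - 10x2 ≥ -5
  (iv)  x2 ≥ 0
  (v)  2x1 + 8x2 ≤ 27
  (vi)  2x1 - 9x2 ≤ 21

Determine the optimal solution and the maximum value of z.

Vertices and z = -11x1 + 11x2:
  (0, 1/2) → z = 11/2
  (0, 0) → z = 0
  (5/11, 0) → z = -5

The optimum lies where x1 = 0 and -11x1 - 10x2 = -5.
Solving simultaneously gives x1 = 0, x2 = 1/2.

x1 = 0, x2 = 1/2, maximum z = 11/2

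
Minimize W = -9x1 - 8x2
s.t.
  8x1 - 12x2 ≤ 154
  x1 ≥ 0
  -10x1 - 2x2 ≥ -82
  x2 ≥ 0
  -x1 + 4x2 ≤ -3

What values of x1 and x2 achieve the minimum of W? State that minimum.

x1 = 167/21, x2 = 26/21, minimum W = -1711/21

Feasible corners and W = -9x1 - 8x2:
  (41/5, 0) → W = -369/5
  (167/21, 26/21) → W = -1711/21
  (3, 0) → W = -27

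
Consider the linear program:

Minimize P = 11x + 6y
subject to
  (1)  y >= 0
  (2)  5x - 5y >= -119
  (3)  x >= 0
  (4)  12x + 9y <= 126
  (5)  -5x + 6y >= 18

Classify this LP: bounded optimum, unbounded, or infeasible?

bounded optimum

Corner points and P = 11x + 6y:
  (0, 14) → P = 84
  (0, 3) → P = 18
  (66/13, 94/13) → P = 1290/13
The feasible region has finitely many vertices and no improving ray; the minimum is 18 at (0, 3).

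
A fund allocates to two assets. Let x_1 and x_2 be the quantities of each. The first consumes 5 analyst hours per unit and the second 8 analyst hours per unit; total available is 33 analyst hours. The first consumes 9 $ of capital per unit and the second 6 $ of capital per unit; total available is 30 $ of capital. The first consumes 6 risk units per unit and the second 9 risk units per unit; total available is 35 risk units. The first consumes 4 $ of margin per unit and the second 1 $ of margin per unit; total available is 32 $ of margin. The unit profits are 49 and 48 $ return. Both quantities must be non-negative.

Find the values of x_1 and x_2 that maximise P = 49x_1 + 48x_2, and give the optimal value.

x_1 = 4/3, x_2 = 3, maximum P = 628/3

Vertices and P = 49x_1 + 48x_2:
  (0, 0) → P = 0
  (0, 35/9) → P = 560/3
  (10/3, 0) → P = 490/3
  (4/3, 3) → P = 628/3

The binding constraints are 9x_1 + 6x_2 = 30 and 6x_1 + 9x_2 = 35.
Solving simultaneously gives x_1 = 4/3, x_2 = 3.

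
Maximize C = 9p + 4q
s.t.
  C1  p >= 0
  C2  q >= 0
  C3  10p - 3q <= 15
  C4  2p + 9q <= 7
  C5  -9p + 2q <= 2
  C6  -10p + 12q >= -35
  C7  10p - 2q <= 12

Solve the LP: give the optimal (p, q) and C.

Vertices and C = 9p + 4q:
  (0, 0) → C = 0
  (0, 7/9) → C = 28/9
  (6/5, 0) → C = 54/5
  (61/47, 23/47) → C = 641/47

The optimum lies where 2p + 9q = 7 and 10p - 2q = 12.
Solving simultaneously gives p = 61/47, q = 23/47.

p = 61/47, q = 23/47, maximum C = 641/47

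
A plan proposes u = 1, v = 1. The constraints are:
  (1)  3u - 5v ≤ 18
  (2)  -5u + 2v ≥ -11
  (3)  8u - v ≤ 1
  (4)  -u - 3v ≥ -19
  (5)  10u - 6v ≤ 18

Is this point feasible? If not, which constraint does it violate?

Constraint (3): 8u - v = 7, which is not ≤ 1. All other constraints are satisfied.

not feasible — violates (3)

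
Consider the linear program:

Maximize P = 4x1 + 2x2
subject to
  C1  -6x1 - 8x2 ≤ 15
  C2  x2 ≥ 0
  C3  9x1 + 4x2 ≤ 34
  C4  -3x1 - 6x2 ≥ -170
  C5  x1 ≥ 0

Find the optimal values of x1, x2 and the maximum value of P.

Corner points and P = 4x1 + 2x2:
  (34/9, 0) → P = 136/9
  (0, 0) → P = 0
  (0, 17/2) → P = 17

The binding constraints are 9x1 + 4x2 = 34 and x1 = 0.
Solving simultaneously gives x1 = 0, x2 = 17/2.

x1 = 0, x2 = 17/2, maximum P = 17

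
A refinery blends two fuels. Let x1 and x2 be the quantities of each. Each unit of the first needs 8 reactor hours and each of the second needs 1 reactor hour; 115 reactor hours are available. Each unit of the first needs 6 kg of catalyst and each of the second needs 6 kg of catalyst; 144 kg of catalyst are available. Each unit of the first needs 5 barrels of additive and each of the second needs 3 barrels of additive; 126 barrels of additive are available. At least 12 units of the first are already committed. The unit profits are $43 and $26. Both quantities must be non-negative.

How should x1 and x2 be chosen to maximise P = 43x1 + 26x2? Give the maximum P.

x1 = 13, x2 = 11, maximum P = 845

Corner points and P = 43x1 + 26x2:
  (115/8, 0) → P = 4945/8
  (12, 0) → P = 516
  (13, 11) → P = 845
  (12, 12) → P = 828

At the optimal vertex, 8x1 + x2 = 115 and 6x1 + 6x2 = 144.
Solving simultaneously gives x1 = 13, x2 = 11.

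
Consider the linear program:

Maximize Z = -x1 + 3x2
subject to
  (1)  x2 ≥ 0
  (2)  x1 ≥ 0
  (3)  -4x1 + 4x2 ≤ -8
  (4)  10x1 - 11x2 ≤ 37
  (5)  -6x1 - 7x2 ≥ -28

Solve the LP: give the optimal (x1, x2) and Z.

Corner points and Z = -x1 + 3x2:
  (2, 0) → Z = -2
  (37/10, 0) → Z = -37/10
  (42/13, 16/13) → Z = 6/13
  (567/136, 29/68) → Z = -393/136

x1 = 42/13, x2 = 16/13, maximum Z = 6/13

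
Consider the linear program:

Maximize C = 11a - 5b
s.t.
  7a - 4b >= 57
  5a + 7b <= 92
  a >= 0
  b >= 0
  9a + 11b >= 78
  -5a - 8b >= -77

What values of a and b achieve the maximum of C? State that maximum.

Extreme points and C = 11a - 5b:
  (939/113, 33/113) → C = 10164/113
  (191/19, 127/38) → C = 3567/38
  (26/3, 0) → C = 286/3
  (77/5, 0) → C = 847/5

The optimum lies where b = 0 and -5a - 8b = -77.
Solving simultaneously gives a = 77/5, b = 0.

a = 77/5, b = 0, maximum C = 847/5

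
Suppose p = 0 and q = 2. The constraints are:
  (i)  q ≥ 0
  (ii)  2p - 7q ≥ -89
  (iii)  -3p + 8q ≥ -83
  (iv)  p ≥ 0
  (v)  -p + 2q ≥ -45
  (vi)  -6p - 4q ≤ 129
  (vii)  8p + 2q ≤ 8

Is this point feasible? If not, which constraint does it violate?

feasible

(i): 2 ≥ 0 ✓
(ii): -14 ≥ -89 ✓
(iii): 16 ≥ -83 ✓
(iv): 0 ≥ 0 ✓
(v): 4 ≥ -45 ✓
(vi): -8 ≤ 129 ✓
(vii): 4 ≤ 8 ✓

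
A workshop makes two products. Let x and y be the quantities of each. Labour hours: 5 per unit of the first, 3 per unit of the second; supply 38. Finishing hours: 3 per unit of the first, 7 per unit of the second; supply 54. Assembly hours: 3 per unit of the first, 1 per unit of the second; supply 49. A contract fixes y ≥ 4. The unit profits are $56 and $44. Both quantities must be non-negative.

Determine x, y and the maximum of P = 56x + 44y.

x = 4, y = 6, maximum P = 488

Extreme points and P = 56x + 44y:
  (0, 54/7) → P = 2376/7
  (0, 4) → P = 176
  (4, 6) → P = 488
  (26/5, 4) → P = 2336/5

At the optimal vertex, 5x + 3y = 38 and 3x + 7y = 54.
Solving simultaneously gives x = 4, y = 6.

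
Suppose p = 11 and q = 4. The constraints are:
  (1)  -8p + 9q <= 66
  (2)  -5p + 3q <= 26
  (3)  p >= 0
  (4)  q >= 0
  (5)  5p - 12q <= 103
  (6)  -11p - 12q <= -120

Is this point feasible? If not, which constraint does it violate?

feasible

(1): -52 ≤ 66 ✓
(2): -43 ≤ 26 ✓
(3): 11 ≥ 0 ✓
(4): 4 ≥ 0 ✓
(5): 7 ≤ 103 ✓
(6): -169 ≤ -120 ✓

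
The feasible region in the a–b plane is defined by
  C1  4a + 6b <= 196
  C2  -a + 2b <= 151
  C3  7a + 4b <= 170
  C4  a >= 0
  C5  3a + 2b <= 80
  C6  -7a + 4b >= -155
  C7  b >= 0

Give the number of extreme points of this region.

6

Of the 21 pairwise boundary intersections, those satisfying every inequality are:
  (0, 98/3)
  (44/5, 134/5)
  (10, 25)
  (325/14, 15/8)
  (0, 0)
  (155/7, 0)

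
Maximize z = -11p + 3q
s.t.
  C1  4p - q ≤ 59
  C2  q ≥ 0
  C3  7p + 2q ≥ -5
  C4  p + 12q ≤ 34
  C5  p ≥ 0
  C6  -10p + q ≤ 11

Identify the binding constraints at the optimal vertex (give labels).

Feasible corners and z = -11p + 3q:
  (59/4, 0) → z = -649/4
  (106/7, 11/7) → z = -1133/7
  (0, 0) → z = 0
  (0, 17/6) → z = 17/2

The maximum is at (0, 17/6). Substituting into each constraint, equality holds for C4 and C5; the remaining constraints have slack.

C4 and C5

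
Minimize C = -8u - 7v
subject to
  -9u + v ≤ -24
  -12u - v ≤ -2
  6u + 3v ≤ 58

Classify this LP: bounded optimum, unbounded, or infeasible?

Feasible corners and C = -8u - 7v:
  (26/21, -90/7) → C = 1682/21
  (130/33, 126/11) → C = -3686/33
The feasible region has finitely many vertices and no improving ray; the minimum is -3686/33 at (130/33, 126/11).

bounded optimum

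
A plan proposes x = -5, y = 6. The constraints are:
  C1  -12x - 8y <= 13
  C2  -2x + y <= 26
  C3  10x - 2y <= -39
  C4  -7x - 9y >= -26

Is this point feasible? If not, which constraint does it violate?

C1: 12 ≤ 13 ✓
C2: 16 ≤ 26 ✓
C3: -62 ≤ -39 ✓
C4: -19 ≥ -26 ✓

feasible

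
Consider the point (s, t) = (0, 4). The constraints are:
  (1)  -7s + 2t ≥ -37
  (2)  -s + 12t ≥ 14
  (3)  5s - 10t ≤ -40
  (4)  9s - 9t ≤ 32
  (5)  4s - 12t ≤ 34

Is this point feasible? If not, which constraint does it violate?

(1): 8 ≥ -37 ✓
(2): 48 ≥ 14 ✓
(3): -40 ≤ -40 ✓
(4): -36 ≤ 32 ✓
(5): -48 ≤ 34 ✓

feasible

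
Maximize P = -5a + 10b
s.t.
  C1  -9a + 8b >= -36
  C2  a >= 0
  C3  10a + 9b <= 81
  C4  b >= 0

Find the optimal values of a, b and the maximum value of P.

Vertices and P = -5a + 10b:
  (972/161, 369/161) → P = -1170/161
  (4, 0) → P = -20
  (0, 9) → P = 90
  (0, 0) → P = 0

The optimum lies where a = 0 and 10a + 9b = 81.
Solving simultaneously gives a = 0, b = 9.

a = 0, b = 9, maximum P = 90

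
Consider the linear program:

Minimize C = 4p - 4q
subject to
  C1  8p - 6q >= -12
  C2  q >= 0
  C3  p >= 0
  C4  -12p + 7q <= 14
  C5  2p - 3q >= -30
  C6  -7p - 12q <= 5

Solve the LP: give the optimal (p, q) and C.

The feasible region is unbounded (it extends along (1, 0), (3, 2)), but C strictly increases along every unbounded feasible direction, so there is no improving ray and the minimum is attained at a vertex.

The optimum lies where 8p - 6q = -12 and 2p - 3q = -30.
Solving simultaneously gives p = 12, q = 18.

p = 12, q = 18, minimum C = -24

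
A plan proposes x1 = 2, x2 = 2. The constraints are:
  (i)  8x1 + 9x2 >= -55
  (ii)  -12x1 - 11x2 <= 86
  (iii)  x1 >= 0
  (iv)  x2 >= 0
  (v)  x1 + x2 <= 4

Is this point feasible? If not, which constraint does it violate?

feasible

(i): 34 ≥ -55 ✓
(ii): -46 ≤ 86 ✓
(iii): 2 ≥ 0 ✓
(iv): 2 ≥ 0 ✓
(v): 4 ≤ 4 ✓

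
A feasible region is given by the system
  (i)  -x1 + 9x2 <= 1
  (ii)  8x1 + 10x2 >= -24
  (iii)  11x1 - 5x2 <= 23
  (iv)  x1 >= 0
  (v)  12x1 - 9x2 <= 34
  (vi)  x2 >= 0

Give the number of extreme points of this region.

4

Intersecting each pair of boundary lines and keeping only the points that satisfy every inequality leaves:
  (106/47, 17/47)
  (0, 1/9)
  (23/11, 0)
  (0, 0)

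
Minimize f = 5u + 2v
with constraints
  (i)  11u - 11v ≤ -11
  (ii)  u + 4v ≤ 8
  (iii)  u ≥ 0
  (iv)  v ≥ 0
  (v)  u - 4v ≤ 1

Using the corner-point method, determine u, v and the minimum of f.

Feasible corners and f = 5u + 2v:
  (4/5, 9/5) → f = 38/5
  (0, 1) → f = 2
  (0, 2) → f = 4

The optimum lies where 11u - 11v = -11 and u = 0.
Solving simultaneously gives u = 0, v = 1.

u = 0, v = 1, minimum f = 2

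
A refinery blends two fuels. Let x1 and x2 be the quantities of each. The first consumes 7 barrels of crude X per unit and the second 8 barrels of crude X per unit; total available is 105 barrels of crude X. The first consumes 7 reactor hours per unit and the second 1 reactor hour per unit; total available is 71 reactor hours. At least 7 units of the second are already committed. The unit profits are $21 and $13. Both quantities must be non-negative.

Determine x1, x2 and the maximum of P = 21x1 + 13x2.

The binding constraints are 7x1 + 8x2 = 105 and x2 = 7.
Solving simultaneously gives x1 = 7, x2 = 7.

x1 = 7, x2 = 7, maximum P = 238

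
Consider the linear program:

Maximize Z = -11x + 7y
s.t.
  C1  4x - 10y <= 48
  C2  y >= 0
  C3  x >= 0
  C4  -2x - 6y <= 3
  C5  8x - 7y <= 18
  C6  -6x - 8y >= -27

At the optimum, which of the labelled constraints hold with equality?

C3 and C6

Corner points and Z = -11x + 7y:
  (0, 0) → Z = 0
  (9/4, 0) → Z = -99/4
  (0, 27/8) → Z = 189/8
  (333/106, 54/53) → Z = -2907/106

The maximum is at (0, 27/8). Substituting into each constraint, equality holds for C3 and C6; the remaining constraints have slack.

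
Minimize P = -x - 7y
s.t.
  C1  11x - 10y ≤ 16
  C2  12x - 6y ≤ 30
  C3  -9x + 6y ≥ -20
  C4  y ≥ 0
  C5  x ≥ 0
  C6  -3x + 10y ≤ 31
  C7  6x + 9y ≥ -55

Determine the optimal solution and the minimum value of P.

Corner points and P = -x - 7y:
  (34/9, 23/9) → P = -65/3
  (16/11, 0) → P = -16/11
  (81/17, 77/17) → P = -620/17
  (0, 0) → P = 0
  (0, 31/10) → P = -217/10

x = 81/17, y = 77/17, minimum P = -620/17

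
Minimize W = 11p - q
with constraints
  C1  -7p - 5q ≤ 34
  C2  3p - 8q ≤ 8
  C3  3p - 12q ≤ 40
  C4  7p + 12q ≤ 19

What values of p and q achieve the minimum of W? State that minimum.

p = -503/49, q = 53/7, minimum W = -5904/49

Corner points and W = 11p - q:
  (-232/71, -158/71) → W = -2394/71
  (-503/49, 53/7) → W = -5904/49
  (62/23, 1/92) → W = 2727/92

The binding constraints are -7p - 5q = 34 and 7p + 12q = 19.
Solving simultaneously gives p = -503/49, q = 53/7.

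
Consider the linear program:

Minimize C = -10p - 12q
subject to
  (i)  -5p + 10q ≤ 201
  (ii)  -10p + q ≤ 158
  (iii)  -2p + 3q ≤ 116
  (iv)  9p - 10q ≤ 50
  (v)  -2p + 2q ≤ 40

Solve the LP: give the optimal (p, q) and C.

p = 251/4, q = 2059/40, minimum C = -6226/5

Corner points and C = -10p - 12q:
  (251/4, 2059/40) → C = -6226/5
  (1/5, 101/5) → C = -1222/5
  (-1630/91, -1922/91) → C = 3028/7
  (-46/3, 14/3) → C = 292/3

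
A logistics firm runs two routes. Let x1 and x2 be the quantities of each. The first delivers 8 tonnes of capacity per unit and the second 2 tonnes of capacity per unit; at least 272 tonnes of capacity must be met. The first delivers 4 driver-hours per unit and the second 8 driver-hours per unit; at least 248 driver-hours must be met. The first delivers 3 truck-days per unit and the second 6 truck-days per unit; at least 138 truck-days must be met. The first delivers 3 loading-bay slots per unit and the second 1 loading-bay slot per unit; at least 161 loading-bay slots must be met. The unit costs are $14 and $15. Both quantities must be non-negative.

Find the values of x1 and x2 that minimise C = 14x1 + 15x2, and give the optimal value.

Vertices and C = 14x1 + 15x2:
  (0, 161) → C = 2415
  (62, 0) → C = 868
  (52, 5) → C = 803
The feasible region is unbounded (it extends along (0, 1), (1, 0)), but C strictly increases along every unbounded feasible direction, so there is no improving ray and the minimum is attained at a vertex.

The binding constraints are 4x1 + 8x2 = 248 and 3x1 + x2 = 161.
Solving simultaneously gives x1 = 52, x2 = 5.

x1 = 52, x2 = 5, minimum C = 803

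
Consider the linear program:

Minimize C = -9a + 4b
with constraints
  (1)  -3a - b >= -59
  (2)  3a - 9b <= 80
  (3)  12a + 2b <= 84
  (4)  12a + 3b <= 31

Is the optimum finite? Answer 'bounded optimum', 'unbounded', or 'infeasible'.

Feasible corners and C = -9a + 4b:
  (-146/3, 205) → C = 1258
  (173/39, -289/39) → C = -2713/39
The feasible region has finitely many vertices and no improving ray; the minimum is -2713/39 at (173/39, -289/39).

bounded optimum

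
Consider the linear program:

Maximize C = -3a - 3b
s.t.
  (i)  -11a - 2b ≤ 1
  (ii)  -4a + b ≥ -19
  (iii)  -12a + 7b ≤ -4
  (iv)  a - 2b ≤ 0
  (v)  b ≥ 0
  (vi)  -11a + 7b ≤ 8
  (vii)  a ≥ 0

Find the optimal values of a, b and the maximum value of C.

a = 8/17, b = 4/17, maximum C = -36/17

Extreme points and C = -3a - 3b:
  (129/16, 53/4) → C = -1023/16
  (38/7, 19/7) → C = -171/7
  (8/17, 4/17) → C = -36/17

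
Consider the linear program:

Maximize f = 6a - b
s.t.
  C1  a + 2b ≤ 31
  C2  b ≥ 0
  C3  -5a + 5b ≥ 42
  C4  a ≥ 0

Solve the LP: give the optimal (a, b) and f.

Feasible corners and f = 6a - b:
  (71/15, 197/15) → f = 229/15
  (0, 31/2) → f = -31/2
  (0, 42/5) → f = -42/5

a = 71/15, b = 197/15, maximum f = 229/15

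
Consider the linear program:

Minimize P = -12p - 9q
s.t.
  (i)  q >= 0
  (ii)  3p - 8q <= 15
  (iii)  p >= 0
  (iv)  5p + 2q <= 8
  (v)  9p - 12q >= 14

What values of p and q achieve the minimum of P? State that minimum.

At the optimal vertex, 5p + 2q = 8 and 9p - 12q = 14.
Solving simultaneously gives p = 62/39, q = 1/39.

p = 62/39, q = 1/39, minimum P = -251/13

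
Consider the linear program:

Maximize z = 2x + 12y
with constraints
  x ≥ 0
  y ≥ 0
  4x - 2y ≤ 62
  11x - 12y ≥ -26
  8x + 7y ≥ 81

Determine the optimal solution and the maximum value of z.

Extreme points and z = 2x + 12y:
  (31/2, 0) → z = 31
  (81/8, 0) → z = 81/4
  (398/13, 393/13) → z = 424
  (790/173, 1099/173) → z = 14768/173

x = 398/13, y = 393/13, maximum z = 424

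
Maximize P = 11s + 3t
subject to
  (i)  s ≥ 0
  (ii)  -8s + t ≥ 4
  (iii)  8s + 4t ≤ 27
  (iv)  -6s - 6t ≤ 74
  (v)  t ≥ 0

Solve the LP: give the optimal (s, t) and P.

Corner points and P = 11s + 3t:
  (0, 4) → P = 12
  (0, 27/4) → P = 81/4
  (11/40, 31/5) → P = 173/8

s = 11/40, t = 31/5, maximum P = 173/8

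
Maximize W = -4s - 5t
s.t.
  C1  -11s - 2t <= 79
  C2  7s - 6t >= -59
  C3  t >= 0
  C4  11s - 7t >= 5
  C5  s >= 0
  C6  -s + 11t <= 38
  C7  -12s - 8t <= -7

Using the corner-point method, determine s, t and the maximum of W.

s = 7/12, t = 0, maximum W = -7/3

Feasible corners and W = -4s - 5t:
  (7/12, 0) → W = -7/3
  (107/38, 141/38) → W = -1133/38
  (89/172, 17/172) → W = -441/172
The feasible region is unbounded (it extends along (11, 1), (1, 0)), but W strictly decreases along every unbounded feasible direction, so there is no improving ray and the maximum is attained at a vertex.

The binding constraints are t = 0 and -12s - 8t = -7.
Solving simultaneously gives s = 7/12, t = 0.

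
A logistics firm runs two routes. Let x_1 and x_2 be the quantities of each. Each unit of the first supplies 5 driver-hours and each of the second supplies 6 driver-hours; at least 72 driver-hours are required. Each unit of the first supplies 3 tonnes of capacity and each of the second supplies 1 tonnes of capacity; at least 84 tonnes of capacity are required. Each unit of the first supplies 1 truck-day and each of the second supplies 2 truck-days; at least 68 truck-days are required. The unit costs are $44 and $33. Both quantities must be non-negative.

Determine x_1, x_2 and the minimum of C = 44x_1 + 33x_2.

Corner points and C = 44x_1 + 33x_2:
  (0, 84) → C = 2772
  (68, 0) → C = 2992
  (20, 24) → C = 1672
The feasible region is unbounded (it extends along (0, 1), (1, 0)), but C strictly increases along every unbounded feasible direction, so there is no improving ray and the minimum is attained at a vertex.

At the optimal vertex, 3x_1 + x_2 = 84 and x_1 + 2x_2 = 68.
Solving simultaneously gives x_1 = 20, x_2 = 24.

x_1 = 20, x_2 = 24, minimum C = 1672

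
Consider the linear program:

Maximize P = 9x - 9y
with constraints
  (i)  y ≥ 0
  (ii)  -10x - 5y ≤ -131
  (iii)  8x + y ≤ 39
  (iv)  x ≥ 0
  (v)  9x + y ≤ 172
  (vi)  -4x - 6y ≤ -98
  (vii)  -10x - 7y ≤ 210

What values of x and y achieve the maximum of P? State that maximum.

x = 32/15, y = 329/15, maximum P = -891/5

Corner points and P = 9x - 9y:
  (32/15, 329/15) → P = -891/5
  (0, 131/5) → P = -1179/5
  (0, 39) → P = -351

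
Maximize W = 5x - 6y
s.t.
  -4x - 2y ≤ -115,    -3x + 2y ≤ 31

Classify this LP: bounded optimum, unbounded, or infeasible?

From the feasible point (12, 67/2), moving in the direction (2, -4) keeps every constraint satisfied while W increases without bound.

unbounded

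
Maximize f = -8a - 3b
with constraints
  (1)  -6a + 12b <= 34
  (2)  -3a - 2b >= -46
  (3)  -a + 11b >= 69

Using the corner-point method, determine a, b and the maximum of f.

Feasible corners and f = -8a - 3b:
  (121/12, 63/8) → f = -2503/24
  (227/27, 190/27) → f = -2386/27
  (368/35, 253/35) → f = -529/5

The binding constraints are -6a + 12b = 34 and -a + 11b = 69.
Solving simultaneously gives a = 227/27, b = 190/27.

a = 227/27, b = 190/27, maximum f = -2386/27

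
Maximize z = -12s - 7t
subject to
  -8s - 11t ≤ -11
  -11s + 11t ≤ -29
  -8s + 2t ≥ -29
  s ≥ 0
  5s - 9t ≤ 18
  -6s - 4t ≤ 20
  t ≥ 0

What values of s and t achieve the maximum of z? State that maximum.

s = 29/11, t = 0, maximum z = -348/11

Extreme points and z = -12s - 7t:
  (87/22, 29/22) → z = -1247/22
  (29/11, 0) → z = -348/11
  (225/62, 1/62) → z = -2707/62
  (18/5, 0) → z = -216/5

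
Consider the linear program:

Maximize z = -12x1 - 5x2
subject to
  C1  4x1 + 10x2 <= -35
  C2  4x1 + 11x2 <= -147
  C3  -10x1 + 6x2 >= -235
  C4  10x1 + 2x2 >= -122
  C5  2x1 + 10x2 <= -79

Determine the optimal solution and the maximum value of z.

x1 = -131/40, x2 = -357/8, maximum z = 10497/40

Feasible corners and z = -12x1 - 5x2:
  (1703/134, -1205/67) → z = -4193/67
  (-524/51, -491/51) → z = 8743/51
  (-131/40, -357/8) → z = 10497/40

The optimum lies where -10x1 + 6x2 = -235 and 10x1 + 2x2 = -122.
Solving simultaneously gives x1 = -131/40, x2 = -357/8.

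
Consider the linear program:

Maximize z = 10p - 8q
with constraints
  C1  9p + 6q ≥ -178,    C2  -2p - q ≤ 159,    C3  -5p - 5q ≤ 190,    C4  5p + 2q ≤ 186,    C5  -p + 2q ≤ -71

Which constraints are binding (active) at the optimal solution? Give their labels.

C3 and C4

Extreme points and z = 10p - 8q:
  (50/3, -164/3) → z = 604
  (35/12, -817/24) → z = 603/2
  (262/3, -376/3) → z = 1876
  (257/6, -169/12) → z = 541

The maximum is at (262/3, -376/3). Substituting into each constraint, equality holds for C3 and C4; the remaining constraints have slack.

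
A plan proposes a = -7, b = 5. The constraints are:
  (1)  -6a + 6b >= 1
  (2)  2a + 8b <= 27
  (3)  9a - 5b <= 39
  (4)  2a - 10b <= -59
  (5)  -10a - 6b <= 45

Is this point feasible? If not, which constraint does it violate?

(1): 72 ≥ 1 ✓
(2): 26 ≤ 27 ✓
(3): -88 ≤ 39 ✓
(4): -64 ≤ -59 ✓
(5): 40 ≤ 45 ✓

feasible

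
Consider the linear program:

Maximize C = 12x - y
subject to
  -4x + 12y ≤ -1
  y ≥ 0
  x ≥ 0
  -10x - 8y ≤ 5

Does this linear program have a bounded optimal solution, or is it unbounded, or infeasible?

From the feasible point (1/4, 0), moving in the direction (12, 4) keeps every constraint satisfied while C increases without bound.

unbounded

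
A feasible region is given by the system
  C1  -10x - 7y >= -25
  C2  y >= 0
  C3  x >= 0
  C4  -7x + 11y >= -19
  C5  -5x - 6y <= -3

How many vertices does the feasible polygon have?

The feasible vertices (each the meet of two boundaries and inside every other half-plane) are:
  (5/2, 0)
  (0, 25/7)
  (3/5, 0)
  (0, 1/2)

4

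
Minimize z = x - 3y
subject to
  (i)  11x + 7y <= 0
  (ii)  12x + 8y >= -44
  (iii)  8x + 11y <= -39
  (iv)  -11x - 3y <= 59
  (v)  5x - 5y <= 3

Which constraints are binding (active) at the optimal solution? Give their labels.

Feasible corners and z = x - 3y:
  (-43/17, -29/17) → z = 44/17
  (-49/25, -64/25) → z = 143/25
  (-162/95, -219/95) → z = 99/19

The minimum is at (-43/17, -29/17). Substituting into each constraint, equality holds for (ii) and (iii); the remaining constraints have slack.

(ii) and (iii)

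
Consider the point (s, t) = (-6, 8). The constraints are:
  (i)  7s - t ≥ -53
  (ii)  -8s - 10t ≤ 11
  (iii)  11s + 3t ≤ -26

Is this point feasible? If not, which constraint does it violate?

feasible

(i): -50 ≥ -53 ✓
(ii): -32 ≤ 11 ✓
(iii): -42 ≤ -26 ✓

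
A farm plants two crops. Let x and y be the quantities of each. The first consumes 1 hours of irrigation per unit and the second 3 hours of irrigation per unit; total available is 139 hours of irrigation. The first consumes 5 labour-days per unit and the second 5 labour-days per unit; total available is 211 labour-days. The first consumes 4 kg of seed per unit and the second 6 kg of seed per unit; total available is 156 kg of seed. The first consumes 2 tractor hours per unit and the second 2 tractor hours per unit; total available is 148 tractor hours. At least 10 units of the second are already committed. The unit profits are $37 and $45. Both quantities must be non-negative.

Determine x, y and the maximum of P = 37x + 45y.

Feasible corners and P = 37x + 45y:
  (0, 26) → P = 1170
  (0, 10) → P = 450
  (24, 10) → P = 1338

At the optimal vertex, 4x + 6y = 156 and y = 10.
Solving simultaneously gives x = 24, y = 10.

x = 24, y = 10, maximum P = 1338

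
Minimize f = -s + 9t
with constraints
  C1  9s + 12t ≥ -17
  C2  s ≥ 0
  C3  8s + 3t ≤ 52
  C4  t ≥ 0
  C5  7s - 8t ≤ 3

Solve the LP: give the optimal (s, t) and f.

Vertices and f = -s + 9t:
  (0, 52/3) → f = 156
  (0, 0) → f = 0
  (5, 4) → f = 31
  (3/7, 0) → f = -3/7

At the optimal vertex, t = 0 and 7s - 8t = 3.
Solving simultaneously gives s = 3/7, t = 0.

s = 3/7, t = 0, minimum f = -3/7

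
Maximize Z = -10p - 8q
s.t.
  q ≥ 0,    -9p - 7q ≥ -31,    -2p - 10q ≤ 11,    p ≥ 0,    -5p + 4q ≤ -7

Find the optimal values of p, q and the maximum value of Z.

Corner points and Z = -10p - 8q:
  (31/9, 0) → Z = -310/9
  (7/5, 0) → Z = -14
  (173/71, 92/71) → Z = -2466/71

The optimum lies where q = 0 and -5p + 4q = -7.
Solving simultaneously gives p = 7/5, q = 0.

p = 7/5, q = 0, maximum Z = -14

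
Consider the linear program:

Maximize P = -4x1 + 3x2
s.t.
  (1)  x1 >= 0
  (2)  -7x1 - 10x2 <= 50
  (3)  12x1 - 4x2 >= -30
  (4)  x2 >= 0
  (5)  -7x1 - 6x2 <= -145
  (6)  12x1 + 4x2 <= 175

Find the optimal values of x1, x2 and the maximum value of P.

x1 = 145/24, x2 = 205/8, maximum P = 1265/24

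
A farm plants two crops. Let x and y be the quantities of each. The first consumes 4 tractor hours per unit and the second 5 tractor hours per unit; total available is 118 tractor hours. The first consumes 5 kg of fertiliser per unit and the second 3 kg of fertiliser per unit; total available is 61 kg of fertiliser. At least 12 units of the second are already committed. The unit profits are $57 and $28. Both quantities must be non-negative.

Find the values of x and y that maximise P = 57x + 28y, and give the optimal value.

The binding constraints are 5x + 3y = 61 and y = 12.
Solving simultaneously gives x = 5, y = 12.

x = 5, y = 12, maximum P = 621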